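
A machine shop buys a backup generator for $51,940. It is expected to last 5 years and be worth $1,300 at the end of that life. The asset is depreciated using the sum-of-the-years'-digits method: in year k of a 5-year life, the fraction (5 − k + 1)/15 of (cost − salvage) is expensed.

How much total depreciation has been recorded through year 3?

Depreciable base = $51,940 − $1,300 = $50,640.
Sum of the years' digits = 5+4+3+2+1 = 15.
Year 1: $50,640 × 5/15 = $16,880. Book value $35,060.
Year 2: $50,640 × 4/15 = $13,504. Book value $21,556.
Year 3: $50,640 × 3/15 = $10,128. Book value $11,428.
Accumulated through year 3 = $51,940 − $11,428 = $40,512.

$40,512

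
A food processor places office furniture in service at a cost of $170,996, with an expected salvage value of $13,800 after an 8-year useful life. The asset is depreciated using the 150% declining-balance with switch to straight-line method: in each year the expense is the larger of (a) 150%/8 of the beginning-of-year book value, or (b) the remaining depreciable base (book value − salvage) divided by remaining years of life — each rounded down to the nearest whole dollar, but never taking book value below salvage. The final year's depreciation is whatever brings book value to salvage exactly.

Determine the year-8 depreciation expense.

Depreciable base = $170,996 − $13,800 = $157,196.
Year 1: DB = ⌊$170,996 × 150%/8⌋ = $32,061; SL = ⌊$157,196/8⌋ = $19,649 → take DB $32,061. Book value $138,935.
Year 2: DB = ⌊$138,935 × 150%/8⌋ = $26,050; SL = ⌊$125,135/7⌋ = $17,876 → take DB $26,050. Book value $112,885.
Year 3: DB = ⌊$112,885 × 150%/8⌋ = $21,165; SL = ⌊$99,085/6⌋ = $16,514 → take DB $21,165. Book value $91,720.
Year 4: DB = ⌊$91,720 × 150%/8⌋ = $17,197; SL = ⌊$77,920/5⌋ = $15,584 → take DB $17,197. Book value $74,523.
Year 5: DB = ⌊$74,523 × 150%/8⌋ = $13,973; SL = ⌊$60,723/4⌋ = $15,180 → take SL $15,180. Book value $59,343.
Year 6: DB = ⌊$59,343 × 150%/8⌋ = $11,126; SL = ⌊$45,543/3⌋ = $15,181 → take SL $15,181. Book value $44,162.
Year 7: DB = ⌊$44,162 × 150%/8⌋ = $8,280; SL = ⌊$30,362/2⌋ = $15,181 → take SL $15,181. Book value $28,981.
Year 8 (final): $28,981 − $13,800 = $15,181. Book value $13,800.

$15,181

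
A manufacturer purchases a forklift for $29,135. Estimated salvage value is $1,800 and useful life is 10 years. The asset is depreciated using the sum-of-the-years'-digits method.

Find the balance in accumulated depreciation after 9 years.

Depreciable base = $29,135 − $1,800 = $27,335.
Sum of the years' digits = 10+9+8+7+6+5+4+3+2+1 = 55.
Year 1: $27,335 × 10/55 = $4,970. Book value $24,165.
Year 2: $27,335 × 9/55 = $4,473. Book value $19,692.
Year 3: $27,335 × 8/55 = $3,976. Book value $15,716.
Year 4: $27,335 × 7/55 = $3,479. Book value $12,237.
Year 5: $27,335 × 6/55 = $2,982. Book value $9,255.
Year 6: $27,335 × 5/55 = $2,485. Book value $6,770.
Year 7: $27,335 × 4/55 = $1,988. Book value $4,782.
Year 8: $27,335 × 3/55 = $1,491. Book value $3,291.
Year 9: $27,335 × 2/55 = $994. Book value $2,297.
Accumulated through year 9 = $29,135 − $2,297 = $26,838.

$26,838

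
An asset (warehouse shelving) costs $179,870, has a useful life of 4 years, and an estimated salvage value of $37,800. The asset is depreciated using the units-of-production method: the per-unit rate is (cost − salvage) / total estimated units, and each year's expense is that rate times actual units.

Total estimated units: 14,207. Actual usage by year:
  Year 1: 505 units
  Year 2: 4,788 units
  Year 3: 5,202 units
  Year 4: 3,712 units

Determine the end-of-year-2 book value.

$126,940

Depreciable base = $179,870 − $37,800 = $142,070.
Rate = $142,070 / 14,207 units = $10 per unit.
Year 1: 505 × $10 = $5,050. Book value $174,820.
Year 2: 4,788 × $10 = $47,880. Book value $126,940.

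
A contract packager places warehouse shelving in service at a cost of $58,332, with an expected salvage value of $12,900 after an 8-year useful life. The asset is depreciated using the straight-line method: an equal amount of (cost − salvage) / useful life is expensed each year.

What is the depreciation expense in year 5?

$5,679

Depreciable base = $58,332 − $12,900 = $45,432.
Annual expense = $45,432 / 8 = $5,679.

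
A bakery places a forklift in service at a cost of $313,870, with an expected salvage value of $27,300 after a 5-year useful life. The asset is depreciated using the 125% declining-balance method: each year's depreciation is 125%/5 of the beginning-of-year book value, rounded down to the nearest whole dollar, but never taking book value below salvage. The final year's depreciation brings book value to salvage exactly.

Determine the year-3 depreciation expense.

$44,138

Depreciable base = $313,870 − $27,300 = $286,570.
Year 1: ⌊$313,870 × 125%/5⌋ = $78,467. Book value $235,403.
Year 2: ⌊$235,403 × 125%/5⌋ = $58,850. Book value $176,553.
Year 3: ⌊$176,553 × 125%/5⌋ = $44,138. Book value $132,415.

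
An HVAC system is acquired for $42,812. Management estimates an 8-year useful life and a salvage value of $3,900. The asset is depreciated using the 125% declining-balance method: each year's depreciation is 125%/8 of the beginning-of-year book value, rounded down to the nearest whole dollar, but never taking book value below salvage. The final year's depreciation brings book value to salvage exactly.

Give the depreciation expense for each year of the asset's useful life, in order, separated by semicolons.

Depreciable base = $42,812 − $3,900 = $38,912.
Year 1: ⌊$42,812 × 125%/8⌋ = $6,689. Book value $36,123.
Year 2: ⌊$36,123 × 125%/8⌋ = $5,644. Book value $30,479.
Year 3: ⌊$30,479 × 125%/8⌋ = $4,762. Book value $25,717.
Year 4: ⌊$25,717 × 125%/8⌋ = $4,018. Book value $21,699.
Year 5: ⌊$21,699 × 125%/8⌋ = $3,390. Book value $18,309.
Year 6: ⌊$18,309 × 125%/8⌋ = $2,860. Book value $15,449.
Year 7: ⌊$15,449 × 125%/8⌋ = $2,413. Book value $13,036.
Year 8 (final): $13,036 − $3,900 = $9,136. Book value $3,900.

$6,689; $5,644; $4,762; $4,018; $3,390; $2,860; $2,413; $9,136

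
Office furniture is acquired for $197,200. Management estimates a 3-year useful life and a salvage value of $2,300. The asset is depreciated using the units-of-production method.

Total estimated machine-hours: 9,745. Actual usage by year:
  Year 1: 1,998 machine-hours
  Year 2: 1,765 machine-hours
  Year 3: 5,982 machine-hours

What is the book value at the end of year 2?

$121,940

Depreciable base = $197,200 − $2,300 = $194,900.
Rate = $194,900 / 9,745 machine-hours = $20 per machine-hour.
Year 1: 1,998 × $20 = $39,960. Book value $157,240.
Year 2: 1,765 × $20 = $35,300. Book value $121,940.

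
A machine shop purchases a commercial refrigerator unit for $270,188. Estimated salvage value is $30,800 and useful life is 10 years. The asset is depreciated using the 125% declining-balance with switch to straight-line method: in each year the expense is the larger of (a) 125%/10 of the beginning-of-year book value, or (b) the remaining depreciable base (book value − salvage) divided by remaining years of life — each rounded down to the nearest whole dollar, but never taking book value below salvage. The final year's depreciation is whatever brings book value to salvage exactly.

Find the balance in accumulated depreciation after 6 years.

Depreciable base = $270,188 − $30,800 = $239,388.
Year 1: DB = ⌊$270,188 × 125%/10⌋ = $33,773; SL = ⌊$239,388/10⌋ = $23,938 → take DB $33,773. Book value $236,415.
Year 2: DB = ⌊$236,415 × 125%/10⌋ = $29,551; SL = ⌊$205,615/9⌋ = $22,846 → take DB $29,551. Book value $206,864.
Year 3: DB = ⌊$206,864 × 125%/10⌋ = $25,858; SL = ⌊$176,064/8⌋ = $22,008 → take DB $25,858. Book value $181,006.
Year 4: DB = ⌊$181,006 × 125%/10⌋ = $22,625; SL = ⌊$150,206/7⌋ = $21,458 → take DB $22,625. Book value $158,381.
Year 5: DB = ⌊$158,381 × 125%/10⌋ = $19,797; SL = ⌊$127,581/6⌋ = $21,263 → take SL $21,263. Book value $137,118.
Year 6: DB = ⌊$137,118 × 125%/10⌋ = $17,139; SL = ⌊$106,318/5⌋ = $21,263 → take SL $21,263. Book value $115,855.
Accumulated through year 6 = $270,188 − $115,855 = $154,333.

$154,333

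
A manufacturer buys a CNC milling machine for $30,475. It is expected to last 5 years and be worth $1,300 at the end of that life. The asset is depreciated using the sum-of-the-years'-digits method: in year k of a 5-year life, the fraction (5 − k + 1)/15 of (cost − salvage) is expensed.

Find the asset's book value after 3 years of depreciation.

$7,135

Depreciable base = $30,475 − $1,300 = $29,175.
Sum of the years' digits = 5+4+3+2+1 = 15.
Year 1: $29,175 × 5/15 = $9,725. Book value $20,750.
Year 2: $29,175 × 4/15 = $7,780. Book value $12,970.
Year 3: $29,175 × 3/15 = $5,835. Book value $7,135.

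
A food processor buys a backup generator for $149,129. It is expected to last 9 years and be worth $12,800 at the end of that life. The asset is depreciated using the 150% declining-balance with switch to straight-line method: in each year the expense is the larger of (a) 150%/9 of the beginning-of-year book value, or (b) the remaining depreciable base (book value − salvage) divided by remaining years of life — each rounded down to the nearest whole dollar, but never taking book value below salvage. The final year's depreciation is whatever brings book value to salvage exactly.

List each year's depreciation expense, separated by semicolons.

$24,854; $20,712; $17,260; $14,383; $11,986; $11,783; $11,783; $11,784; $11,784

Depreciable base = $149,129 − $12,800 = $136,329.
Year 1: DB = ⌊$149,129 × 150%/9⌋ = $24,854; SL = ⌊$136,329/9⌋ = $15,147 → take DB $24,854. Book value $124,275.
Year 2: DB = ⌊$124,275 × 150%/9⌋ = $20,712; SL = ⌊$111,475/8⌋ = $13,934 → take DB $20,712. Book value $103,563.
Year 3: DB = ⌊$103,563 × 150%/9⌋ = $17,260; SL = ⌊$90,763/7⌋ = $12,966 → take DB $17,260. Book value $86,303.
Year 4: DB = ⌊$86,303 × 150%/9⌋ = $14,383; SL = ⌊$73,503/6⌋ = $12,250 → take DB $14,383. Book value $71,920.
Year 5: DB = ⌊$71,920 × 150%/9⌋ = $11,986; SL = ⌊$59,120/5⌋ = $11,824 → take DB $11,986. Book value $59,934.
Year 6: DB = ⌊$59,934 × 150%/9⌋ = $9,989; SL = ⌊$47,134/4⌋ = $11,783 → take SL $11,783. Book value $48,151.
Year 7: DB = ⌊$48,151 × 150%/9⌋ = $8,025; SL = ⌊$35,351/3⌋ = $11,783 → take SL $11,783. Book value $36,368.
Year 8: DB = ⌊$36,368 × 150%/9⌋ = $6,061; SL = ⌊$23,568/2⌋ = $11,784 → take SL $11,784. Book value $24,584.
Year 9 (final): $24,584 − $12,800 = $11,784. Book value $12,800.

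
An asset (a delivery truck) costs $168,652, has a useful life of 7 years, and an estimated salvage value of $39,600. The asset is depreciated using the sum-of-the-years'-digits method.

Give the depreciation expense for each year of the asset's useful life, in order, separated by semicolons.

Depreciable base = $168,652 − $39,600 = $129,052.
Sum of the years' digits = 7+6+5+4+3+2+1 = 28.
Year 1: $129,052 × 7/28 = $32,263. Book value $136,389.
Year 2: $129,052 × 6/28 = $27,654. Book value $108,735.
Year 3: $129,052 × 5/28 = $23,045. Book value $85,690.
Year 4: $129,052 × 4/28 = $18,436. Book value $67,254.
Year 5: $129,052 × 3/28 = $13,827. Book value $53,427.
Year 6: $129,052 × 2/28 = $9,218. Book value $44,209.
Year 7: $129,052 × 1/28 = $4,609. Book value $39,600.

$32,263; $27,654; $23,045; $18,436; $13,827; $9,218; $4,609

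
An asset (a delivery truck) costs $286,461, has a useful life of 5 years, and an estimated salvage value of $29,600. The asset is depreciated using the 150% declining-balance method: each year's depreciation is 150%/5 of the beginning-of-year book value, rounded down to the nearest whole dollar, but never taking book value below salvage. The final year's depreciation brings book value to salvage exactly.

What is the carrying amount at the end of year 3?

$98,257

Depreciable base = $286,461 − $29,600 = $256,861.
Year 1: ⌊$286,461 × 150%/5⌋ = $85,938. Book value $200,523.
Year 2: ⌊$200,523 × 150%/5⌋ = $60,156. Book value $140,367.
Year 3: ⌊$140,367 × 150%/5⌋ = $42,110. Book value $98,257.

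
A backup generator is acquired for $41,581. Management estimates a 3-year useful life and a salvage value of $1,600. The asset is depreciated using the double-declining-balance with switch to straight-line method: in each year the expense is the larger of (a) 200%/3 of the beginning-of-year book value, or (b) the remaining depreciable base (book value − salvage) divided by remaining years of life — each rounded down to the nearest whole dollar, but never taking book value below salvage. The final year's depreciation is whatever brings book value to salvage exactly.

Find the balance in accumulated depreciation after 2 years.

Depreciable base = $41,581 − $1,600 = $39,981.
Year 1: DB = ⌊$41,581 × 200%/3⌋ = $27,720; SL = ⌊$39,981/3⌋ = $13,327 → take DB $27,720. Book value $13,861.
Year 2: DB = ⌊$13,861 × 200%/3⌋ = $9,240; SL = ⌊$12,261/2⌋ = $6,130 → take DB $9,240. Book value $4,621.
Accumulated through year 2 = $41,581 − $4,621 = $36,960.

$36,960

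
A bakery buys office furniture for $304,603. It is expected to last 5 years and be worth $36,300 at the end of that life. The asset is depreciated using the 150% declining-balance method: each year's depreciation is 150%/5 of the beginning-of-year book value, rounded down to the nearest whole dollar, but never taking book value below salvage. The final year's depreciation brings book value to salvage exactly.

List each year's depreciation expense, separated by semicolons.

Depreciable base = $304,603 − $36,300 = $268,303.
Year 1: ⌊$304,603 × 150%/5⌋ = $91,380. Book value $213,223.
Year 2: ⌊$213,223 × 150%/5⌋ = $63,966. Book value $149,257.
Year 3: ⌊$149,257 × 150%/5⌋ = $44,777. Book value $104,480.
Year 4: ⌊$104,480 × 150%/5⌋ = $31,344. Book value $73,136.
Year 5 (final): $73,136 − $36,300 = $36,836. Book value $36,300.

$91,380; $63,966; $44,777; $31,344; $36,836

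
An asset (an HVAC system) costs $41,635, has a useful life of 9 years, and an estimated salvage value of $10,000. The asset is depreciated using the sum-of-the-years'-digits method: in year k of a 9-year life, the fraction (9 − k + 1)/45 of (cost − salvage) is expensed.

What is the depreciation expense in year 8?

$1,406

Depreciable base = $41,635 − $10,000 = $31,635.
Sum of the years' digits = 9+8+7+6+5+4+3+2+1 = 45.
Year 1: $31,635 × 9/45 = $6,327. Book value $35,308.
Year 2: $31,635 × 8/45 = $5,624. Book value $29,684.
Year 3: $31,635 × 7/45 = $4,921. Book value $24,763.
Year 4: $31,635 × 6/45 = $4,218. Book value $20,545.
Year 5: $31,635 × 5/45 = $3,515. Book value $17,030.
Year 6: $31,635 × 4/45 = $2,812. Book value $14,218.
Year 7: $31,635 × 3/45 = $2,109. Book value $12,109.
Year 8: $31,635 × 2/45 = $1,406. Book value $10,703.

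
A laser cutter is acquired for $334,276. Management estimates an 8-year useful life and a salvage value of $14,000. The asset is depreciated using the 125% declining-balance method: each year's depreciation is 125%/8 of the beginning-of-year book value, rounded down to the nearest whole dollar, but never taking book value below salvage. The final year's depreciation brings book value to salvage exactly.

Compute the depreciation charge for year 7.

$18,845

Depreciable base = $334,276 − $14,000 = $320,276.
Year 1: ⌊$334,276 × 125%/8⌋ = $52,230. Book value $282,046.
Year 2: ⌊$282,046 × 125%/8⌋ = $44,069. Book value $237,977.
Year 3: ⌊$237,977 × 125%/8⌋ = $37,183. Book value $200,794.
Year 4: ⌊$200,794 × 125%/8⌋ = $31,374. Book value $169,420.
Year 5: ⌊$169,420 × 125%/8⌋ = $26,471. Book value $142,949.
Year 6: ⌊$142,949 × 125%/8⌋ = $22,335. Book value $120,614.
Year 7: ⌊$120,614 × 125%/8⌋ = $18,845. Book value $101,769.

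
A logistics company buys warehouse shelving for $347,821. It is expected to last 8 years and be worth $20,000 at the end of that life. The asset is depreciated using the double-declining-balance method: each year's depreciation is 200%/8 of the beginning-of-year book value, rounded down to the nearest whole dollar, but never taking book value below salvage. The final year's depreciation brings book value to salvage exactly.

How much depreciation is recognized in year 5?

Depreciable base = $347,821 − $20,000 = $327,821.
Year 1: ⌊$347,821 × 200%/8⌋ = $86,955. Book value $260,866.
Year 2: ⌊$260,866 × 200%/8⌋ = $65,216. Book value $195,650.
Year 3: ⌊$195,650 × 200%/8⌋ = $48,912. Book value $146,738.
Year 4: ⌊$146,738 × 200%/8⌋ = $36,684. Book value $110,054.
Year 5: ⌊$110,054 × 200%/8⌋ = $27,513. Book value $82,541.

$27,513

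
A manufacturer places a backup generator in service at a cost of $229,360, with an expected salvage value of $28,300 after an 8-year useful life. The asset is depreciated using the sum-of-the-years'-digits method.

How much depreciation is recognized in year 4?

$27,925

Depreciable base = $229,360 − $28,300 = $201,060.
Sum of the years' digits = 8+7+6+5+4+3+2+1 = 36.
Year 1: $201,060 × 8/36 = $44,680. Book value $184,680.
Year 2: $201,060 × 7/36 = $39,095. Book value $145,585.
Year 3: $201,060 × 6/36 = $33,510. Book value $112,075.
Year 4: $201,060 × 5/36 = $27,925. Book value $84,150.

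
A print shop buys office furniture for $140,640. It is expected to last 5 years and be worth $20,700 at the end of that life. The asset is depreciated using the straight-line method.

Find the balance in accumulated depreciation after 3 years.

Depreciable base = $140,640 − $20,700 = $119,940.
Annual expense = $119,940 / 5 = $23,988.
End of year 1: book value $116,652.
End of year 2: book value $92,664.
End of year 3: book value $68,676.
Accumulated through year 3 = $140,640 − $68,676 = $71,964.

$71,964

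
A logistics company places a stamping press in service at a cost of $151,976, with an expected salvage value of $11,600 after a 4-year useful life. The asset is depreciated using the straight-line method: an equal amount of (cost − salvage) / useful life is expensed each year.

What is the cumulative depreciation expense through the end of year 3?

Depreciable base = $151,976 − $11,600 = $140,376.
Annual expense = $140,376 / 4 = $35,094.
End of year 1: book value $116,882.
End of year 2: book value $81,788.
End of year 3: book value $46,694.
Accumulated through year 3 = $151,976 − $46,694 = $105,282.

$105,282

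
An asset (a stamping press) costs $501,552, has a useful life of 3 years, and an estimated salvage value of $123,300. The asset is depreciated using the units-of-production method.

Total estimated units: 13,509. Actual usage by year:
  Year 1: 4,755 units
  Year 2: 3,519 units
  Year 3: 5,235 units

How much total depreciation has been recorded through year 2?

$231,672

Depreciable base = $501,552 − $123,300 = $378,252.
Rate = $378,252 / 13,509 units = $28 per unit.
Year 1: 4,755 × $28 = $133,140. Book value $368,412.
Year 2: 3,519 × $28 = $98,532. Book value $269,880.
Accumulated through year 2 = $501,552 − $269,880 = $231,672.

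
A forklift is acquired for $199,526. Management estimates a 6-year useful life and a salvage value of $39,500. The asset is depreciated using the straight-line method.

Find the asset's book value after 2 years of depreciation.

Depreciable base = $199,526 − $39,500 = $160,026.
Annual expense = $160,026 / 6 = $26,671.
End of year 1: book value $172,855.
End of year 2: book value $146,184.

$146,184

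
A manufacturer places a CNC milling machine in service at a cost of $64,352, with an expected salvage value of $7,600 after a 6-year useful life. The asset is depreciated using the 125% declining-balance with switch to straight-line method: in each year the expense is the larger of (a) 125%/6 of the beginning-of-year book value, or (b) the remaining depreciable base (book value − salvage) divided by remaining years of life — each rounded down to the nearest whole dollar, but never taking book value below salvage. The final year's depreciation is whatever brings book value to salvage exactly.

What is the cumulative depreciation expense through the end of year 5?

$48,641

Depreciable base = $64,352 − $7,600 = $56,752.
Year 1: DB = ⌊$64,352 × 125%/6⌋ = $13,406; SL = ⌊$56,752/6⌋ = $9,458 → take DB $13,406. Book value $50,946.
Year 2: DB = ⌊$50,946 × 125%/6⌋ = $10,613; SL = ⌊$43,346/5⌋ = $8,669 → take DB $10,613. Book value $40,333.
Year 3: DB = ⌊$40,333 × 125%/6⌋ = $8,402; SL = ⌊$32,733/4⌋ = $8,183 → take DB $8,402. Book value $31,931.
Year 4: DB = ⌊$31,931 × 125%/6⌋ = $6,652; SL = ⌊$24,331/3⌋ = $8,110 → take SL $8,110. Book value $23,821.
Year 5: DB = ⌊$23,821 × 125%/6⌋ = $4,962; SL = ⌊$16,221/2⌋ = $8,110 → take SL $8,110. Book value $15,711.
Accumulated through year 5 = $64,352 − $15,711 = $48,641.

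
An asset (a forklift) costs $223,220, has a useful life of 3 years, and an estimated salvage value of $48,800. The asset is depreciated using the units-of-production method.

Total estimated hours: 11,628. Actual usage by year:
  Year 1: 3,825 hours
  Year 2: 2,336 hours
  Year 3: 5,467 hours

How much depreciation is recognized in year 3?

$82,005

Depreciable base = $223,220 − $48,800 = $174,420.
Rate = $174,420 / 11,628 hours = $15 per hour.
Year 1: 3,825 × $15 = $57,375. Book value $165,845.
Year 2: 2,336 × $15 = $35,040. Book value $130,805.
Year 3: 5,467 × $15 = $82,005. Book value $48,800.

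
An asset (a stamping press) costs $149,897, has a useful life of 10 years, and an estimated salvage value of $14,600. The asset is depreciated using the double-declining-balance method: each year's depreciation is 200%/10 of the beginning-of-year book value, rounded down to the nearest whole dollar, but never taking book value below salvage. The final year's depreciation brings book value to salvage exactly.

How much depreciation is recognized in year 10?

$5,520

Depreciable base = $149,897 − $14,600 = $135,297.
Year 1: ⌊$149,897 × 200%/10⌋ = $29,979. Book value $119,918.
Year 2: ⌊$119,918 × 200%/10⌋ = $23,983. Book value $95,935.
Year 3: ⌊$95,935 × 200%/10⌋ = $19,187. Book value $76,748.
Year 4: ⌊$76,748 × 200%/10⌋ = $15,349. Book value $61,399.
Year 5: ⌊$61,399 × 200%/10⌋ = $12,279. Book value $49,120.
Year 6: ⌊$49,120 × 200%/10⌋ = $9,824. Book value $39,296.
Year 7: ⌊$39,296 × 200%/10⌋ = $7,859. Book value $31,437.
Year 8: ⌊$31,437 × 200%/10⌋ = $6,287. Book value $25,150.
Year 9: ⌊$25,150 × 200%/10⌋ = $5,030. Book value $20,120.
Year 10 (final): $20,120 − $14,600 = $5,520. Book value $14,600.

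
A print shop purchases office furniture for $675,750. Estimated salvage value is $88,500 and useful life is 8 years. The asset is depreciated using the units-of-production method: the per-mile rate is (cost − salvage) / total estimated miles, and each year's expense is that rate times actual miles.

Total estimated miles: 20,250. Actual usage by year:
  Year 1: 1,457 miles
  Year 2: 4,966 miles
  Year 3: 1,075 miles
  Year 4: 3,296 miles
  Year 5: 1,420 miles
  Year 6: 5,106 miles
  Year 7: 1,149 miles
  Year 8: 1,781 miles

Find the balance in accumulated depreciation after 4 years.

Depreciable base = $675,750 − $88,500 = $587,250.
Rate = $587,250 / 20,250 miles = $29 per mile.
Year 1: 1,457 × $29 = $42,253. Book value $633,497.
Year 2: 4,966 × $29 = $144,014. Book value $489,483.
Year 3: 1,075 × $29 = $31,175. Book value $458,308.
Year 4: 3,296 × $29 = $95,584. Book value $362,724.
Accumulated through year 4 = $675,750 − $362,724 = $313,026.

$313,026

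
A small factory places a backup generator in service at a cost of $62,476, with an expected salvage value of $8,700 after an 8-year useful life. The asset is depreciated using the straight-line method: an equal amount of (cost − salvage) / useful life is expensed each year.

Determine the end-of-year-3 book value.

Depreciable base = $62,476 − $8,700 = $53,776.
Annual expense = $53,776 / 8 = $6,722.
End of year 1: book value $55,754.
End of year 2: book value $49,032.
End of year 3: book value $42,310.

$42,310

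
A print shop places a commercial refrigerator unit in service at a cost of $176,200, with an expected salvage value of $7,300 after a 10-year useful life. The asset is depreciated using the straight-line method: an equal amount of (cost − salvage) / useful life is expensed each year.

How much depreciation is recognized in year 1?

$16,890

Depreciable base = $176,200 − $7,300 = $168,900.
Annual expense = $168,900 / 10 = $16,890.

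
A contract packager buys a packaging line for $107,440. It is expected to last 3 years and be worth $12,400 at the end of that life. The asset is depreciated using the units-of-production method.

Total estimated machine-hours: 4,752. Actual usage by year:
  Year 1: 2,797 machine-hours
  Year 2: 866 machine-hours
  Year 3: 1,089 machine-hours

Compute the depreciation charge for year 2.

$17,320

Depreciable base = $107,440 − $12,400 = $95,040.
Rate = $95,040 / 4,752 machine-hours = $20 per machine-hour.
Year 1: 2,797 × $20 = $55,940. Book value $51,500.
Year 2: 866 × $20 = $17,320. Book value $34,180.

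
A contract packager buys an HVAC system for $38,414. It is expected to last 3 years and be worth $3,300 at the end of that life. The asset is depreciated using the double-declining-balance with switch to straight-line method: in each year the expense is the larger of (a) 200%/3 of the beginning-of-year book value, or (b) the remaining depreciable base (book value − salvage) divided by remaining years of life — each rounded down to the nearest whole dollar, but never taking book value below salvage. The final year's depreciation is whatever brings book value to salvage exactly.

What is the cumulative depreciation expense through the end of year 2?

$34,145

Depreciable base = $38,414 − $3,300 = $35,114.
Year 1: DB = ⌊$38,414 × 200%/3⌋ = $25,609; SL = ⌊$35,114/3⌋ = $11,704 → take DB $25,609. Book value $12,805.
Year 2: DB = ⌊$12,805 × 200%/3⌋ = $8,536; SL = ⌊$9,505/2⌋ = $4,752 → take DB $8,536. Book value $4,269.
Accumulated through year 2 = $38,414 − $4,269 = $34,145.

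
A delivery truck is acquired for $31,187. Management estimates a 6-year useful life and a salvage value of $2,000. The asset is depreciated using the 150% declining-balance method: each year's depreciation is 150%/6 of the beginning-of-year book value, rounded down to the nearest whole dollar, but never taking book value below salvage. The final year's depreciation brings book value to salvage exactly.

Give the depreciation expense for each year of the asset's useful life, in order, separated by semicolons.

Depreciable base = $31,187 − $2,000 = $29,187.
Year 1: ⌊$31,187 × 150%/6⌋ = $7,796. Book value $23,391.
Year 2: ⌊$23,391 × 150%/6⌋ = $5,847. Book value $17,544.
Year 3: ⌊$17,544 × 150%/6⌋ = $4,386. Book value $13,158.
Year 4: ⌊$13,158 × 150%/6⌋ = $3,289. Book value $9,869.
Year 5: ⌊$9,869 × 150%/6⌋ = $2,467. Book value $7,402.
Year 6 (final): $7,402 − $2,000 = $5,402. Book value $2,000.

$7,796; $5,847; $4,386; $3,289; $2,467; $5,402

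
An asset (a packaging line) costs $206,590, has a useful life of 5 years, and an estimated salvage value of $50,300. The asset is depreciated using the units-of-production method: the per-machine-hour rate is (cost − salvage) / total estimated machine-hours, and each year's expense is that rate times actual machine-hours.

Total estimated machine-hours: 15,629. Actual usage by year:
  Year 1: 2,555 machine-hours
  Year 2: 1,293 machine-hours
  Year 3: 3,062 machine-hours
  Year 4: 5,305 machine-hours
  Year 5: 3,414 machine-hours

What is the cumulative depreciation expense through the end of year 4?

Depreciable base = $206,590 − $50,300 = $156,290.
Rate = $156,290 / 15,629 machine-hours = $10 per machine-hour.
Year 1: 2,555 × $10 = $25,550. Book value $181,040.
Year 2: 1,293 × $10 = $12,930. Book value $168,110.
Year 3: 3,062 × $10 = $30,620. Book value $137,490.
Year 4: 5,305 × $10 = $53,050. Book value $84,440.
Accumulated through year 4 = $206,590 − $84,440 = $122,150.

$122,150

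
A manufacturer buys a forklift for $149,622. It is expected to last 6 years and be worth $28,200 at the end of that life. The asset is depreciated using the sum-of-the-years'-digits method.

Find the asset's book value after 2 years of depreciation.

$86,020

Depreciable base = $149,622 − $28,200 = $121,422.
Sum of the years' digits = 6+5+4+3+2+1 = 21.
Year 1: $121,422 × 6/21 = $34,692. Book value $114,930.
Year 2: $121,422 × 5/21 = $28,910. Book value $86,020.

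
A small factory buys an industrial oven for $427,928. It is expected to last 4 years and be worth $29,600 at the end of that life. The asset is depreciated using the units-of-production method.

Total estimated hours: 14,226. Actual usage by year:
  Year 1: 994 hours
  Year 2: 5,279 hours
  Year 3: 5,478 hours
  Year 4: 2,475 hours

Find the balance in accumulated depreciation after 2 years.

$175,644

Depreciable base = $427,928 − $29,600 = $398,328.
Rate = $398,328 / 14,226 hours = $28 per hour.
Year 1: 994 × $28 = $27,832. Book value $400,096.
Year 2: 5,279 × $28 = $147,812. Book value $252,284.
Accumulated through year 2 = $427,928 − $252,284 = $175,644.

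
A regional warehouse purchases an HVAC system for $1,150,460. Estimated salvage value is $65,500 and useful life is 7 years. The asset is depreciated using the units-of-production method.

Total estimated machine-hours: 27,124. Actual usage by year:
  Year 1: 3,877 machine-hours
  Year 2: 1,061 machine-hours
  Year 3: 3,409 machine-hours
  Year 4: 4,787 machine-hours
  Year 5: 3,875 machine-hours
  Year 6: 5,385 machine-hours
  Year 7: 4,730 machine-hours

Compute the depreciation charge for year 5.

$155,000

Depreciable base = $1,150,460 − $65,500 = $1,084,960.
Rate = $1,084,960 / 27,124 machine-hours = $40 per machine-hour.
Year 1: 3,877 × $40 = $155,080. Book value $995,380.
Year 2: 1,061 × $40 = $42,440. Book value $952,940.
Year 3: 3,409 × $40 = $136,360. Book value $816,580.
Year 4: 4,787 × $40 = $191,480. Book value $625,100.
Year 5: 3,875 × $40 = $155,000. Book value $470,100.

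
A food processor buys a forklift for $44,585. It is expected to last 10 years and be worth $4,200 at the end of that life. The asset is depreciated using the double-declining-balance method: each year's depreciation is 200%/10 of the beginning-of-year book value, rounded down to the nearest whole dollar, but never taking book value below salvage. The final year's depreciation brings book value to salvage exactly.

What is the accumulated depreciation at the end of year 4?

$26,322

Depreciable base = $44,585 − $4,200 = $40,385.
Year 1: ⌊$44,585 × 200%/10⌋ = $8,917. Book value $35,668.
Year 2: ⌊$35,668 × 200%/10⌋ = $7,133. Book value $28,535.
Year 3: ⌊$28,535 × 200%/10⌋ = $5,707. Book value $22,828.
Year 4: ⌊$22,828 × 200%/10⌋ = $4,565. Book value $18,263.
Accumulated through year 4 = $44,585 − $18,263 = $26,322.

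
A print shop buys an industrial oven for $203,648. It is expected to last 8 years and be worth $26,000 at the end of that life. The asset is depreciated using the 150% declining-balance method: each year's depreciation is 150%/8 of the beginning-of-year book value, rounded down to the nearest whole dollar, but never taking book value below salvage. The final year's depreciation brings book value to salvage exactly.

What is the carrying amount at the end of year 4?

Depreciable base = $203,648 − $26,000 = $177,648.
Year 1: ⌊$203,648 × 150%/8⌋ = $38,184. Book value $165,464.
Year 2: ⌊$165,464 × 150%/8⌋ = $31,024. Book value $134,440.
Year 3: ⌊$134,440 × 150%/8⌋ = $25,207. Book value $109,233.
Year 4: ⌊$109,233 × 150%/8⌋ = $20,481. Book value $88,752.

$88,752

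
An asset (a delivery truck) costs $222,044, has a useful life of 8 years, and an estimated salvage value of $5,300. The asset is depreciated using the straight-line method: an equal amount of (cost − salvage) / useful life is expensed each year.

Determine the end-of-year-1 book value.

Depreciable base = $222,044 − $5,300 = $216,744.
Annual expense = $216,744 / 8 = $27,093.
End of year 1: book value $194,951.

$194,951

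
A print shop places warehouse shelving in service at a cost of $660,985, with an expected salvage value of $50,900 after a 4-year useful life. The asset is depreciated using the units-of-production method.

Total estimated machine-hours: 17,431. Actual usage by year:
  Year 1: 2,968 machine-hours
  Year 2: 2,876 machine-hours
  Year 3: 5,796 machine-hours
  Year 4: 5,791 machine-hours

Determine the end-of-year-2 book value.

$456,445

Depreciable base = $660,985 − $50,900 = $610,085.
Rate = $610,085 / 17,431 machine-hours = $35 per machine-hour.
Year 1: 2,968 × $35 = $103,880. Book value $557,105.
Year 2: 2,876 × $35 = $100,660. Book value $456,445.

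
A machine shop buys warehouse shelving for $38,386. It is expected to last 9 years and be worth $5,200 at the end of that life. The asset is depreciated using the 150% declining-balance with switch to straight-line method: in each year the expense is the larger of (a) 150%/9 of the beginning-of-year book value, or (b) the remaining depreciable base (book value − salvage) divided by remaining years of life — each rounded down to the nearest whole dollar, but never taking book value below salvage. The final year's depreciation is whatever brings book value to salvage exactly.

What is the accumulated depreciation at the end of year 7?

Depreciable base = $38,386 − $5,200 = $33,186.
Year 1: DB = ⌊$38,386 × 150%/9⌋ = $6,397; SL = ⌊$33,186/9⌋ = $3,687 → take DB $6,397. Book value $31,989.
Year 2: DB = ⌊$31,989 × 150%/9⌋ = $5,331; SL = ⌊$26,789/8⌋ = $3,348 → take DB $5,331. Book value $26,658.
Year 3: DB = ⌊$26,658 × 150%/9⌋ = $4,443; SL = ⌊$21,458/7⌋ = $3,065 → take DB $4,443. Book value $22,215.
Year 4: DB = ⌊$22,215 × 150%/9⌋ = $3,702; SL = ⌊$17,015/6⌋ = $2,835 → take DB $3,702. Book value $18,513.
Year 5: DB = ⌊$18,513 × 150%/9⌋ = $3,085; SL = ⌊$13,313/5⌋ = $2,662 → take DB $3,085. Book value $15,428.
Year 6: DB = ⌊$15,428 × 150%/9⌋ = $2,571; SL = ⌊$10,228/4⌋ = $2,557 → take DB $2,571. Book value $12,857.
Year 7: DB = ⌊$12,857 × 150%/9⌋ = $2,142; SL = ⌊$7,657/3⌋ = $2,552 → take SL $2,552. Book value $10,305.
Accumulated through year 7 = $38,386 − $10,305 = $28,081.

$28,081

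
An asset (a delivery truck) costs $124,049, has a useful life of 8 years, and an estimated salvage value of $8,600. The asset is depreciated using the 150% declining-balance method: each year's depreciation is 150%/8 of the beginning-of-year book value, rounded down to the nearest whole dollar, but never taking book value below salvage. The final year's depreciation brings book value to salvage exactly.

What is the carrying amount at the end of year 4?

$54,063

Depreciable base = $124,049 − $8,600 = $115,449.
Year 1: ⌊$124,049 × 150%/8⌋ = $23,259. Book value $100,790.
Year 2: ⌊$100,790 × 150%/8⌋ = $18,898. Book value $81,892.
Year 3: ⌊$81,892 × 150%/8⌋ = $15,354. Book value $66,538.
Year 4: ⌊$66,538 × 150%/8⌋ = $12,475. Book value $54,063.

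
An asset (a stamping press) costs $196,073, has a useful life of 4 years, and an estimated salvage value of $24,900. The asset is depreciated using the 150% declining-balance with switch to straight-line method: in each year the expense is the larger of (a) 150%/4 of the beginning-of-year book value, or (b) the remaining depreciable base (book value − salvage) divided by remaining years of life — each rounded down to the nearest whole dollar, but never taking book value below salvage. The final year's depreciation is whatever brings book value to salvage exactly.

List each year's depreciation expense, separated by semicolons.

$73,527; $45,954; $28,722; $22,970

Depreciable base = $196,073 − $24,900 = $171,173.
Year 1: DB = ⌊$196,073 × 150%/4⌋ = $73,527; SL = ⌊$171,173/4⌋ = $42,793 → take DB $73,527. Book value $122,546.
Year 2: DB = ⌊$122,546 × 150%/4⌋ = $45,954; SL = ⌊$97,646/3⌋ = $32,548 → take DB $45,954. Book value $76,592.
Year 3: DB = ⌊$76,592 × 150%/4⌋ = $28,722; SL = ⌊$51,692/2⌋ = $25,846 → take DB $28,722. Book value $47,870.
Year 4 (final): $47,870 − $24,900 = $22,970. Book value $24,900.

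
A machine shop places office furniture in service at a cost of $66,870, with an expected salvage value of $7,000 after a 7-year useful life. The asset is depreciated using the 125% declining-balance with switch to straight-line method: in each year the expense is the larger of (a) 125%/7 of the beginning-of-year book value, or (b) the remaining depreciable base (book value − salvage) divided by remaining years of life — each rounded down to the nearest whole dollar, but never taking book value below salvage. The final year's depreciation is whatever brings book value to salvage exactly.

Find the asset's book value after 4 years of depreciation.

Depreciable base = $66,870 − $7,000 = $59,870.
Year 1: DB = ⌊$66,870 × 125%/7⌋ = $11,941; SL = ⌊$59,870/7⌋ = $8,552 → take DB $11,941. Book value $54,929.
Year 2: DB = ⌊$54,929 × 125%/7⌋ = $9,808; SL = ⌊$47,929/6⌋ = $7,988 → take DB $9,808. Book value $45,121.
Year 3: DB = ⌊$45,121 × 125%/7⌋ = $8,057; SL = ⌊$38,121/5⌋ = $7,624 → take DB $8,057. Book value $37,064.
Year 4: DB = ⌊$37,064 × 125%/7⌋ = $6,618; SL = ⌊$30,064/4⌋ = $7,516 → take SL $7,516. Book value $29,548.

$29,548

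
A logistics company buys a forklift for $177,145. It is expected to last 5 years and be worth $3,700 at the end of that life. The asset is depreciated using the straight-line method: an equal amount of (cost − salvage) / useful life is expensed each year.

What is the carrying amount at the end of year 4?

Depreciable base = $177,145 − $3,700 = $173,445.
Annual expense = $173,445 / 5 = $34,689.
End of year 1: book value $142,456.
End of year 2: book value $107,767.
End of year 3: book value $73,078.
End of year 4: book value $38,389.

$38,389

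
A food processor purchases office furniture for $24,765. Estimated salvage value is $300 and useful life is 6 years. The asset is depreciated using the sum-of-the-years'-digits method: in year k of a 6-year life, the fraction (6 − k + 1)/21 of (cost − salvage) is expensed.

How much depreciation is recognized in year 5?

$2,330

Depreciable base = $24,765 − $300 = $24,465.
Sum of the years' digits = 6+5+4+3+2+1 = 21.
Year 1: $24,465 × 6/21 = $6,990. Book value $17,775.
Year 2: $24,465 × 5/21 = $5,825. Book value $11,950.
Year 3: $24,465 × 4/21 = $4,660. Book value $7,290.
Year 4: $24,465 × 3/21 = $3,495. Book value $3,795.
Year 5: $24,465 × 2/21 = $2,330. Book value $1,465.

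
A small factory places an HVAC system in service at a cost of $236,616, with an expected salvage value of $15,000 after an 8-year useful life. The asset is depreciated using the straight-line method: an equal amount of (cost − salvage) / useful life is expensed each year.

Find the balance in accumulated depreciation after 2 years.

Depreciable base = $236,616 − $15,000 = $221,616.
Annual expense = $221,616 / 8 = $27,702.
End of year 1: book value $208,914.
End of year 2: book value $181,212.
Accumulated through year 2 = $236,616 − $181,212 = $55,404.

$55,404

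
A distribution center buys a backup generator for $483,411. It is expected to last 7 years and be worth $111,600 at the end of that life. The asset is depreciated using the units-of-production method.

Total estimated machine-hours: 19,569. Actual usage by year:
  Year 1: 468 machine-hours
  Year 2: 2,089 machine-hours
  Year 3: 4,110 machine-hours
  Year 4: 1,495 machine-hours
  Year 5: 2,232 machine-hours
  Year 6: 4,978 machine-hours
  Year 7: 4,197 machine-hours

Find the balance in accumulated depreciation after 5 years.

Depreciable base = $483,411 − $111,600 = $371,811.
Rate = $371,811 / 19,569 machine-hours = $19 per machine-hour.
Year 1: 468 × $19 = $8,892. Book value $474,519.
Year 2: 2,089 × $19 = $39,691. Book value $434,828.
Year 3: 4,110 × $19 = $78,090. Book value $356,738.
Year 4: 1,495 × $19 = $28,405. Book value $328,333.
Year 5: 2,232 × $19 = $42,408. Book value $285,925.
Accumulated through year 5 = $483,411 − $285,925 = $197,486.

$197,486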